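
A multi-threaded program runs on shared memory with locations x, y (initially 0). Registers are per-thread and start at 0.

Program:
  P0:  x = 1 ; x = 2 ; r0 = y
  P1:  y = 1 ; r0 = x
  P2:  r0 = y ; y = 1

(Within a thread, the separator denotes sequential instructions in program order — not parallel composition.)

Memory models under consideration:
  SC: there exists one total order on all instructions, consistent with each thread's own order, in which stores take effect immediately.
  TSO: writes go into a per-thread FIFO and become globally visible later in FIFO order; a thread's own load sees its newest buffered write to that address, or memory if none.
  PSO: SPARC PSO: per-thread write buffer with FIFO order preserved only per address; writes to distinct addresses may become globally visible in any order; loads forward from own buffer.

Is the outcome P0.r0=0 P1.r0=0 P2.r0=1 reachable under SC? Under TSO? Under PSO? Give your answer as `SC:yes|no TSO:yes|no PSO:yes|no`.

outcome vector order: (P0.r0,P1.r0,P2.r0)
SC (8): 020 021 100 101 110 111 120 121
TSO (12): 000 001 010 011 020 021 100 101 110 111 120 121
PSO (12): 000 001 010 011 020 021 100 101 110 111 120 121
target 001 ∈ {TSO,PSO}

SC:no TSO:yes PSO:yes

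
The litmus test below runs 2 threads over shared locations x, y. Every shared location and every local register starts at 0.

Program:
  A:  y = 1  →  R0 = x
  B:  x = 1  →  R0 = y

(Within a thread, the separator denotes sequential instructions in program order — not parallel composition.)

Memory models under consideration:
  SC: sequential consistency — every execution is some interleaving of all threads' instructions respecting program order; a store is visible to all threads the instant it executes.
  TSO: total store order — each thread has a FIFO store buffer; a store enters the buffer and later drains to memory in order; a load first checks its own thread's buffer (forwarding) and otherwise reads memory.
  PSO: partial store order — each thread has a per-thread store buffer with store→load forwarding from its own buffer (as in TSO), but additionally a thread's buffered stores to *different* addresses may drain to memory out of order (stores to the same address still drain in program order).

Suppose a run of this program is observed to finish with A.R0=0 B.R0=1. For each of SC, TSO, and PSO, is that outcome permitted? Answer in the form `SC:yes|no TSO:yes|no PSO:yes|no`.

outcome vector order: (A.R0,B.R0)
[SC] allowed = {<0 1>, <1 0>, <1 1>}
[TSO] allowed = {<0 0>, <0 1>, <1 0>, <1 1>}
[PSO] allowed = {<0 0>, <0 1>, <1 0>, <1 1>}
target <0 1> ∈ {SC,TSO,PSO}

SC:yes TSO:yes PSO:yes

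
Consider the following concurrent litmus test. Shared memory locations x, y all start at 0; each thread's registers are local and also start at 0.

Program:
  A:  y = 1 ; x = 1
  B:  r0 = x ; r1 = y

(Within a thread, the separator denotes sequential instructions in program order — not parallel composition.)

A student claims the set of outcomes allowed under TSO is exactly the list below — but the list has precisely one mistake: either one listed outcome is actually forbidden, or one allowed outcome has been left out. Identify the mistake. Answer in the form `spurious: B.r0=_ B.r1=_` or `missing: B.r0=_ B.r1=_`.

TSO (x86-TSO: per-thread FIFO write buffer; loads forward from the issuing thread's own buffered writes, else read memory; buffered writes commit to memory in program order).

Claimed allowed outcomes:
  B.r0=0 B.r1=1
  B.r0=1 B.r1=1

outcome vector order: (B.r0,B.r1)
TSO: 3 outcomes — {00, 01, 11}
TSO∖claimed = {00}

missing: B.r0=0 B.r1=0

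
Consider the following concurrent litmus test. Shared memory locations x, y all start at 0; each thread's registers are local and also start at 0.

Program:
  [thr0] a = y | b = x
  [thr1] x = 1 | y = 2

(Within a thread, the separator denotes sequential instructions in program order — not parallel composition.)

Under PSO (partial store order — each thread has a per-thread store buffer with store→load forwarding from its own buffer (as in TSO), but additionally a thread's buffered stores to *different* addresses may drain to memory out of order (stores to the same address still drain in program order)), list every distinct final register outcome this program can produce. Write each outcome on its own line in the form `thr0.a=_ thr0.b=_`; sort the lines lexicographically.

thr0.a=0 thr0.b=0
thr0.a=0 thr0.b=1
thr0.a=2 thr0.b=0
thr0.a=2 thr0.b=1

outcome vector order: (thr0.a,thr0.b)
|PSO outcomes| = 4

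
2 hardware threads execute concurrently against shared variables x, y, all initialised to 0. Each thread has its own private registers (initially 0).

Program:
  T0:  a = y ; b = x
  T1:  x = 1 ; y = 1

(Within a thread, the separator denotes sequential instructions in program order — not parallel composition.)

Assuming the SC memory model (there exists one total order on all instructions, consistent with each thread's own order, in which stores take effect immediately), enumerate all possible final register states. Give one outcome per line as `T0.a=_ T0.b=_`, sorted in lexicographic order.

T0.a=0 T0.b=0
T0.a=0 T0.b=1
T0.a=1 T0.b=1

outcome vector order: (T0.a,T0.b)
|SC outcomes| = 3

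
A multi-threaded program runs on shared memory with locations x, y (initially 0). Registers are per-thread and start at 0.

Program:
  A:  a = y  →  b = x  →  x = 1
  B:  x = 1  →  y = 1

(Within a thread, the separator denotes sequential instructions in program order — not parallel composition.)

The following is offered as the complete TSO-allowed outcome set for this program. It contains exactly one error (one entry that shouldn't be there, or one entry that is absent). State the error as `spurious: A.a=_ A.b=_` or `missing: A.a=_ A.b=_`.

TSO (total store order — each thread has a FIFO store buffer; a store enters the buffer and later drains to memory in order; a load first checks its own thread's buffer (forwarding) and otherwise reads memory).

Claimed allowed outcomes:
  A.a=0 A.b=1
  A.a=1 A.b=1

outcome vector order: (A.a,A.b)
TSO: 3 outcomes — {00 01 11}
TSO∖claimed = {00}

missing: A.a=0 A.b=0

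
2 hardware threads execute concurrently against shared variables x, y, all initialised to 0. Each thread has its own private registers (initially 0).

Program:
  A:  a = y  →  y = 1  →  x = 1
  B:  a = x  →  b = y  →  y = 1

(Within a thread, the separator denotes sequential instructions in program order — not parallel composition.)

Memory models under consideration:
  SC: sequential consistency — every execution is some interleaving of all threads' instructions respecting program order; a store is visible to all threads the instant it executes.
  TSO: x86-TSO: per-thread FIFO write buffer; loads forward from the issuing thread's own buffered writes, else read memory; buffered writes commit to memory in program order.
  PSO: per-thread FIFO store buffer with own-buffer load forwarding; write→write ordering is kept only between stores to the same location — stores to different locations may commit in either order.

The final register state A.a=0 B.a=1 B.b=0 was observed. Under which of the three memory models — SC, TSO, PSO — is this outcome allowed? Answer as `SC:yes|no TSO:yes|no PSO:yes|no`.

outcome vector order: (A.a,B.a,B.b)
under SC → 0/0/0 0/0/1 0/1/1 1/0/0
under TSO → 0/0/0 0/0/1 0/1/1 1/0/0
under PSO → 0/0/0 0/0/1 0/1/0 0/1/1 1/0/0
target 0/1/0 ∈ {PSO}

SC:no TSO:no PSO:yes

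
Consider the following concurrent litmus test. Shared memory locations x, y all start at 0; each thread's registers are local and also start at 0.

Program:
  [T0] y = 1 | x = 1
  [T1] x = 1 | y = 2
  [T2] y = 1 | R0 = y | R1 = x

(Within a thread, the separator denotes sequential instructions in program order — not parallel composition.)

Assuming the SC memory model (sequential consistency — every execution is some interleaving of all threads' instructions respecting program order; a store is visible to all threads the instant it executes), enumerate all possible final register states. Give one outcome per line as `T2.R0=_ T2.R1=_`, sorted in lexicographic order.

outcome vector order: (T2.R0,T2.R1)
|SC outcomes| = 3

T2.R0=1 T2.R1=0
T2.R0=1 T2.R1=1
T2.R0=2 T2.R1=1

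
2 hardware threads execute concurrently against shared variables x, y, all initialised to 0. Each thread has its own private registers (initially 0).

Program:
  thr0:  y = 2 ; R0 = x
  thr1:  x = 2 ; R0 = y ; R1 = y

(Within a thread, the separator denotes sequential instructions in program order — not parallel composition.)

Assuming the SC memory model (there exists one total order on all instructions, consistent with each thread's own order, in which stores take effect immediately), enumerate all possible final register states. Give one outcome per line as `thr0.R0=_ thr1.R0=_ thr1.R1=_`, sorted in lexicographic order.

thr0.R0=0 thr1.R0=2 thr1.R1=2
thr0.R0=2 thr1.R0=0 thr1.R1=0
thr0.R0=2 thr1.R0=0 thr1.R1=2
thr0.R0=2 thr1.R0=2 thr1.R1=2

outcome vector order: (thr0.R0,thr1.R0,thr1.R1)
|SC outcomes| = 4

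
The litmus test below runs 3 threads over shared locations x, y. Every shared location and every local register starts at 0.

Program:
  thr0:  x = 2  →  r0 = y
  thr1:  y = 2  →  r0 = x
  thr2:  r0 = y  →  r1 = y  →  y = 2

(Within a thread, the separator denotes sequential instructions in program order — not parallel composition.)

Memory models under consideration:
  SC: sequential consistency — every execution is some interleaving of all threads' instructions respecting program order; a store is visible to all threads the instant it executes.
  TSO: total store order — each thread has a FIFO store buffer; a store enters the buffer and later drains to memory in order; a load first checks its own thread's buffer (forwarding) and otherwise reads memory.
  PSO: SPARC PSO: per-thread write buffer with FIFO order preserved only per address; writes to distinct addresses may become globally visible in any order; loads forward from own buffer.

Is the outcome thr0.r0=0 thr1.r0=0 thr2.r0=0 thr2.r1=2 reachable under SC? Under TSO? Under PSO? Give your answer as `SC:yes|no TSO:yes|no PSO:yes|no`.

outcome vector order: (thr0.r0,thr1.r0,thr2.r0,thr2.r1)
SC: 9 outcomes — {<0 2 0 0>, <0 2 0 2>, <0 2 2 2>, <2 0 0 0>, <2 0 0 2>, <2 0 2 2>, <2 2 0 0>, <2 2 0 2>, <2 2 2 2>}
TSO: 12 outcomes — {<0 0 0 0>, <0 0 0 2>, <0 0 2 2>, <0 2 0 0>, <0 2 0 2>, <0 2 2 2>, <2 0 0 0>, <2 0 0 2>, <2 0 2 2>, <2 2 0 0>, <2 2 0 2>, <2 2 2 2>}
PSO: 12 outcomes — {<0 0 0 0>, <0 0 0 2>, <0 0 2 2>, <0 2 0 0>, <0 2 0 2>, <0 2 2 2>, <2 0 0 0>, <2 0 0 2>, <2 0 2 2>, <2 2 0 0>, <2 2 0 2>, <2 2 2 2>}
target <0 0 0 2> ∈ {TSO,PSO}

SC:no TSO:yes PSO:yes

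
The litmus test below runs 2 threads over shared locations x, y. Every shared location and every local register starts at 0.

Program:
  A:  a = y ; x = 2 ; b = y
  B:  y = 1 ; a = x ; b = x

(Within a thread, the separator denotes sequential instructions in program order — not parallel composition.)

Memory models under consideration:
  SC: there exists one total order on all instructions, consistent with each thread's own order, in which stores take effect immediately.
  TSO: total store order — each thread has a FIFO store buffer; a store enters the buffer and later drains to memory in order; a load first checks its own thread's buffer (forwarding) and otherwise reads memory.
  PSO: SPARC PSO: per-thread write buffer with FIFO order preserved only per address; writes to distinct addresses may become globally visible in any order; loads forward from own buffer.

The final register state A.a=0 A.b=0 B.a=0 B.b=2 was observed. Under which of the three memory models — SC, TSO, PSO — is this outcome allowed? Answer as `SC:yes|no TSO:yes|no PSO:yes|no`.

SC:no TSO:yes PSO:yes

outcome vector order: (A.a,A.b,B.a,B.b)
[SC] allowed = {0/0/2/2, 0/1/0/0, 0/1/0/2, 0/1/2/2, 1/1/0/0, 1/1/0/2, 1/1/2/2}
[TSO] allowed = {0/0/0/0, 0/0/0/2, 0/0/2/2, 0/1/0/0, 0/1/0/2, 0/1/2/2, 1/1/0/0, 1/1/0/2, 1/1/2/2}
[PSO] allowed = {0/0/0/0, 0/0/0/2, 0/0/2/2, 0/1/0/0, 0/1/0/2, 0/1/2/2, 1/1/0/0, 1/1/0/2, 1/1/2/2}
target 0/0/0/2 ∈ {TSO,PSO}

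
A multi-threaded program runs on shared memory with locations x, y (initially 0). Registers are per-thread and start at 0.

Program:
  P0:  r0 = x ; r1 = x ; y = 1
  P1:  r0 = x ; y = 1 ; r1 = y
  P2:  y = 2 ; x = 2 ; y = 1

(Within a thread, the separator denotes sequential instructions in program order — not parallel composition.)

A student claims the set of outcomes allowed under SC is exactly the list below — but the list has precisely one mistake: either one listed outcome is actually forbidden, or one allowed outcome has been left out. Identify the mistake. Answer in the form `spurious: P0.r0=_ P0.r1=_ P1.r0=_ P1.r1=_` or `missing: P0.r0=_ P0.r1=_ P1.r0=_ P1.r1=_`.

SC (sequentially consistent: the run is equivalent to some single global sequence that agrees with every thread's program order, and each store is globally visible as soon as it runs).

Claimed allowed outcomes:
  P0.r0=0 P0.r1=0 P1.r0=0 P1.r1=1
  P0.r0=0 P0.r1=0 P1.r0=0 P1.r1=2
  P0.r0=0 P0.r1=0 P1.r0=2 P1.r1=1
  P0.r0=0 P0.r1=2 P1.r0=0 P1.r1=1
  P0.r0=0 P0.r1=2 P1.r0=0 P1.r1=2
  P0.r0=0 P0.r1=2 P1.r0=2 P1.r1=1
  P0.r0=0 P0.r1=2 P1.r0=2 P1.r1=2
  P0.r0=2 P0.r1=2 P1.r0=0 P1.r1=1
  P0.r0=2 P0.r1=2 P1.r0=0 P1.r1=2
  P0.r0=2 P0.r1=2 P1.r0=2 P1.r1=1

spurious: P0.r0=0 P0.r1=2 P1.r0=2 P1.r1=2

outcome vector order: (P0.r0,P0.r1,P1.r0,P1.r1)
[SC] allowed = {0001, 0002, 0021, 0201, 0202, 0221, 2201, 2202, 2221}
claimed∖SC = {0222}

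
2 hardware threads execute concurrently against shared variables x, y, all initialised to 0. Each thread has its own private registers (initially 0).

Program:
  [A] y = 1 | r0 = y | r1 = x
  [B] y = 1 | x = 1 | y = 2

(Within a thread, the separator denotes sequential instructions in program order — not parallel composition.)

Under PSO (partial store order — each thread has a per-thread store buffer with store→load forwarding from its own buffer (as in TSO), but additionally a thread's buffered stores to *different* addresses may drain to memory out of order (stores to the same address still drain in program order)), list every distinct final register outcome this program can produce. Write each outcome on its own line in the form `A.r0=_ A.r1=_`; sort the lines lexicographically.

A.r0=1 A.r1=0
A.r0=1 A.r1=1
A.r0=2 A.r1=0
A.r0=2 A.r1=1

outcome vector order: (A.r0,A.r1)
|PSO outcomes| = 4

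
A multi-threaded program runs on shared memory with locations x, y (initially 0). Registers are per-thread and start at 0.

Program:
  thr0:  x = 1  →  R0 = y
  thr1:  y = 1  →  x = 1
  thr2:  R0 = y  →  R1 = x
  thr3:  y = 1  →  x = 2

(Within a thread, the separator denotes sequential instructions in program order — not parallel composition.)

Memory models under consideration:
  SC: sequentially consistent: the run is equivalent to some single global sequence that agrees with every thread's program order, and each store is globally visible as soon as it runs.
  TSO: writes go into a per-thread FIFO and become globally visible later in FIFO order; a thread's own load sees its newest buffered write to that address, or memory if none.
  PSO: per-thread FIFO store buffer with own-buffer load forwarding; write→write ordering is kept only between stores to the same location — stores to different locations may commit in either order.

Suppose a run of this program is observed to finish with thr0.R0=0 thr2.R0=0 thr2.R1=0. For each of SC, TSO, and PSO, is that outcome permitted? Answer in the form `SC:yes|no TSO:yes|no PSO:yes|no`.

outcome vector order: (thr0.R0,thr2.R0,thr2.R1)
under SC → <0 0 0> <0 0 1> <0 0 2> <0 1 1> <0 1 2> <1 0 0> <1 0 1> <1 0 2> <1 1 0> <1 1 1> <1 1 2>
under TSO → <0 0 0> <0 0 1> <0 0 2> <0 1 0> <0 1 1> <0 1 2> <1 0 0> <1 0 1> <1 0 2> <1 1 0> <1 1 1> <1 1 2>
under PSO → <0 0 0> <0 0 1> <0 0 2> <0 1 0> <0 1 1> <0 1 2> <1 0 0> <1 0 1> <1 0 2> <1 1 0> <1 1 1> <1 1 2>
target <0 0 0> ∈ {SC,TSO,PSO}

SC:yes TSO:yes PSO:yes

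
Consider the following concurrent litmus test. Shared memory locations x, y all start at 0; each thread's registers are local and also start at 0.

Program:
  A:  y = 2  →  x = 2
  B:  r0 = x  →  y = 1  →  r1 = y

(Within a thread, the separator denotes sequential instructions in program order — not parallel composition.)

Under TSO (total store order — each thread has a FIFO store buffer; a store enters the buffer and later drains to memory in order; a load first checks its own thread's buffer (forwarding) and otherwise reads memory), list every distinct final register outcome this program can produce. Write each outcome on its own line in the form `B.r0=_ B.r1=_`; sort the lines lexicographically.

B.r0=0 B.r1=1
B.r0=0 B.r1=2
B.r0=2 B.r1=1

outcome vector order: (B.r0,B.r1)
|TSO outcomes| = 3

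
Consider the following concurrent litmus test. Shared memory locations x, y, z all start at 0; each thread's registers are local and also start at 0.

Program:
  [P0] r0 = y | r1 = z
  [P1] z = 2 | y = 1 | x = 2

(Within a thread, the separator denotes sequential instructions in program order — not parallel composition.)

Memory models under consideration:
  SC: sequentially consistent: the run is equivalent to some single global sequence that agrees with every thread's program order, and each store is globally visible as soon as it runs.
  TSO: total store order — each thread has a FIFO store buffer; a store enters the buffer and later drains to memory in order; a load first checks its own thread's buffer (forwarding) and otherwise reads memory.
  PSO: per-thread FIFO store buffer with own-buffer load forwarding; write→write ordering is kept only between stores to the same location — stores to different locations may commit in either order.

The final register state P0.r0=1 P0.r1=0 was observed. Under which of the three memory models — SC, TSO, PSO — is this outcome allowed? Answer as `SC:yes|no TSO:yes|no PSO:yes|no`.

outcome vector order: (P0.r0,P0.r1)
SC (3): (0,0) (0,2) (1,2)
TSO (3): (0,0) (0,2) (1,2)
PSO (4): (0,0) (0,2) (1,0) (1,2)
target (1,0) ∈ {PSO}

SC:no TSO:no PSO:yes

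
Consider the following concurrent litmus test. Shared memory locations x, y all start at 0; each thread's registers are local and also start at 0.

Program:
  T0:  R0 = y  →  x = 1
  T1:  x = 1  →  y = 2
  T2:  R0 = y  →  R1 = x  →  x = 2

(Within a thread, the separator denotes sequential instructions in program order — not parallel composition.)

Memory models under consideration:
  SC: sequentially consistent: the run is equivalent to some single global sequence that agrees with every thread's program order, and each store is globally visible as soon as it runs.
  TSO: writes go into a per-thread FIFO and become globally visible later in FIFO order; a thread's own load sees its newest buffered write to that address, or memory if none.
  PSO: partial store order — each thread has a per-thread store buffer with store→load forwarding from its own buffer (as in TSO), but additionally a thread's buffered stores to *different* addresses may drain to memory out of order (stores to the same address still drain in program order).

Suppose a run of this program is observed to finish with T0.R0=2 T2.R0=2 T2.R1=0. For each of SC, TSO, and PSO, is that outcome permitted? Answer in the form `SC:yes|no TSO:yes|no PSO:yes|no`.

SC:no TSO:no PSO:yes

outcome vector order: (T0.R0,T2.R0,T2.R1)
under SC → <0 0 0>, <0 0 1>, <0 2 1>, <2 0 0>, <2 0 1>, <2 2 1>
under TSO → <0 0 0>, <0 0 1>, <0 2 1>, <2 0 0>, <2 0 1>, <2 2 1>
under PSO → <0 0 0>, <0 0 1>, <0 2 0>, <0 2 1>, <2 0 0>, <2 0 1>, <2 2 0>, <2 2 1>
target <2 2 0> ∈ {PSO}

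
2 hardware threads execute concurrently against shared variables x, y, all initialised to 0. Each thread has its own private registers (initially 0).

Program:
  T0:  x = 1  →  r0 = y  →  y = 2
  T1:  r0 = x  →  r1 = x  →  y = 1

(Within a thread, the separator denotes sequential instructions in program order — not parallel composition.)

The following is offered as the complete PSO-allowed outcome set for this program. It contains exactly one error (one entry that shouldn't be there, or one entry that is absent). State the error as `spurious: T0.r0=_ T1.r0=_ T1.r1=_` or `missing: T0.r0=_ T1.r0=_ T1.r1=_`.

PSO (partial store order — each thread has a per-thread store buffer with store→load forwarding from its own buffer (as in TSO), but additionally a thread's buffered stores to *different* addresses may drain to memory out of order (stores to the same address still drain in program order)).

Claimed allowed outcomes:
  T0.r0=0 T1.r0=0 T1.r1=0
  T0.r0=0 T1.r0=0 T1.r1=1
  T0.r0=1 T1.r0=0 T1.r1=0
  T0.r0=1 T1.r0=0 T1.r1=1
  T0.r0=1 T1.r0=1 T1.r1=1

missing: T0.r0=0 T1.r0=1 T1.r1=1

outcome vector order: (T0.r0,T1.r0,T1.r1)
[PSO] allowed = {(0,0,0), (0,0,1), (0,1,1), (1,0,0), (1,0,1), (1,1,1)}
PSO∖claimed = {(0,1,1)}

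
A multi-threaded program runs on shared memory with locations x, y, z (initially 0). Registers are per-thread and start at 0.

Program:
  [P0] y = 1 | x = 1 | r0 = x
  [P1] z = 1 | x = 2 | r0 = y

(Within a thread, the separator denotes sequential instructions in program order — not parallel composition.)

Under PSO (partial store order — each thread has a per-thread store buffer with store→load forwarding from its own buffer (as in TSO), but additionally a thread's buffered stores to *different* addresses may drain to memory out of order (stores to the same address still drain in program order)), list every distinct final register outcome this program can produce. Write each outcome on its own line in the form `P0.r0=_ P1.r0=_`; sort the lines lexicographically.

outcome vector order: (P0.r0,P1.r0)
|PSO outcomes| = 4

P0.r0=1 P1.r0=0
P0.r0=1 P1.r0=1
P0.r0=2 P1.r0=0
P0.r0=2 P1.r0=1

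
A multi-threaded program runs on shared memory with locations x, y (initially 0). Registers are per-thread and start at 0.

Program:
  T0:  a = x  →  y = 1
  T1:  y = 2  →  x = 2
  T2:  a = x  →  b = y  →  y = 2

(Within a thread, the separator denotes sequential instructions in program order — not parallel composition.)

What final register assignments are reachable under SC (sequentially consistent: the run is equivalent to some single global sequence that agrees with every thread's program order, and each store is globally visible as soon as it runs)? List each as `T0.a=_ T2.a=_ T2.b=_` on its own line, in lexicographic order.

T0.a=0 T2.a=0 T2.b=0
T0.a=0 T2.a=0 T2.b=1
T0.a=0 T2.a=0 T2.b=2
T0.a=0 T2.a=2 T2.b=1
T0.a=0 T2.a=2 T2.b=2
T0.a=2 T2.a=0 T2.b=0
T0.a=2 T2.a=0 T2.b=1
T0.a=2 T2.a=0 T2.b=2
T0.a=2 T2.a=2 T2.b=1
T0.a=2 T2.a=2 T2.b=2

outcome vector order: (T0.a,T2.a,T2.b)
|SC outcomes| = 10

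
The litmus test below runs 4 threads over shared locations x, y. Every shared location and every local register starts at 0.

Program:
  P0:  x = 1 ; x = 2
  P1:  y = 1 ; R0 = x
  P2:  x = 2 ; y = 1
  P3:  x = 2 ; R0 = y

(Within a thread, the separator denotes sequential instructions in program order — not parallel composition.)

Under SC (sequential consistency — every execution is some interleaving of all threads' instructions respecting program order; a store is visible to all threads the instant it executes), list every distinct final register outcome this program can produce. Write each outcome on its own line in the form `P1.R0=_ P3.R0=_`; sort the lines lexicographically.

P1.R0=0 P3.R0=1
P1.R0=1 P3.R0=0
P1.R0=1 P3.R0=1
P1.R0=2 P3.R0=0
P1.R0=2 P3.R0=1

outcome vector order: (P1.R0,P3.R0)
|SC outcomes| = 5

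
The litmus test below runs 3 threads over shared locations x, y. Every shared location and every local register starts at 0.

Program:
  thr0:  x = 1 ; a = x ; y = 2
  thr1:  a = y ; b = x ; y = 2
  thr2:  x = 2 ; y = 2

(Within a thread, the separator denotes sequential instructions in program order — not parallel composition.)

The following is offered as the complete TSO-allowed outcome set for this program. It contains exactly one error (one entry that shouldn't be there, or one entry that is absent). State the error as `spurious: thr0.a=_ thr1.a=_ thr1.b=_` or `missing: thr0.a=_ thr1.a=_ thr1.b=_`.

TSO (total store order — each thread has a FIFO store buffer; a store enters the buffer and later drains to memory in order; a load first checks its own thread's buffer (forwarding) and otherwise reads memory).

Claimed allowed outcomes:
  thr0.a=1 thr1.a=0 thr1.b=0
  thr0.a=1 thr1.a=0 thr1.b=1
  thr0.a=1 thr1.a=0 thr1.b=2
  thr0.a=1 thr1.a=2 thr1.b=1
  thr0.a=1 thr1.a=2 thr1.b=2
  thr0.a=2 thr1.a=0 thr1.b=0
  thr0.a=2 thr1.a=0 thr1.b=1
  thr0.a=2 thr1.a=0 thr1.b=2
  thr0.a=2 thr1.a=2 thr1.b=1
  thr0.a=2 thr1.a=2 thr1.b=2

outcome vector order: (thr0.a,thr1.a,thr1.b)
TSO: 9 outcomes — {1/0/0 1/0/1 1/0/2 1/2/1 1/2/2 2/0/0 2/0/1 2/0/2 2/2/2}
claimed∖TSO = {2/2/1}

spurious: thr0.a=2 thr1.a=2 thr1.b=1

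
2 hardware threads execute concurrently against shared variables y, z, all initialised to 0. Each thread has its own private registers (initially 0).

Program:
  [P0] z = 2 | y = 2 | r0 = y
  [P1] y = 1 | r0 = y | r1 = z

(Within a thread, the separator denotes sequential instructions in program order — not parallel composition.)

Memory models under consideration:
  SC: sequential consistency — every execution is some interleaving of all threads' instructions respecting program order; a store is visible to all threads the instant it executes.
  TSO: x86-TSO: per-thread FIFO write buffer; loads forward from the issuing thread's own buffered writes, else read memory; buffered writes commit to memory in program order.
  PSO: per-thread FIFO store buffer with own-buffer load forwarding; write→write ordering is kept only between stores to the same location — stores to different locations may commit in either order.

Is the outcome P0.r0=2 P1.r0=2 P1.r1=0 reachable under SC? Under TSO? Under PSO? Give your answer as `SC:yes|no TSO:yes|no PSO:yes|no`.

outcome vector order: (P0.r0,P1.r0,P1.r1)
SC: 4 outcomes — {112; 210; 212; 222}
TSO: 5 outcomes — {110; 112; 210; 212; 222}
PSO: 6 outcomes — {110; 112; 210; 212; 220; 222}
target 220 ∈ {PSO}

SC:no TSO:no PSO:yes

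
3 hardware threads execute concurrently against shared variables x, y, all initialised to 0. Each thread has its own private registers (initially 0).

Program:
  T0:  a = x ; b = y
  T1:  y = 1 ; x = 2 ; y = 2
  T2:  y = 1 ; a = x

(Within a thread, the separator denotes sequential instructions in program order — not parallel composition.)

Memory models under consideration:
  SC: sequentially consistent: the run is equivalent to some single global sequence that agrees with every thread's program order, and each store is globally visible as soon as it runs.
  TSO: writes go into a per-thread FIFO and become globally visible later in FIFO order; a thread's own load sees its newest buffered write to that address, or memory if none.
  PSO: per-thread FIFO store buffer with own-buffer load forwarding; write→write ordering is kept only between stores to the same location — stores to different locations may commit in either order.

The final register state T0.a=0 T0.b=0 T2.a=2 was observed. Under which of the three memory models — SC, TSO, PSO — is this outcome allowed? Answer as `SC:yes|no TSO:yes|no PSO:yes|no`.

SC:yes TSO:yes PSO:yes

outcome vector order: (T0.a,T0.b,T2.a)
[SC] allowed = {<0 0 0>, <0 0 2>, <0 1 0>, <0 1 2>, <0 2 0>, <0 2 2>, <2 1 0>, <2 1 2>, <2 2 0>, <2 2 2>}
[TSO] allowed = {<0 0 0>, <0 0 2>, <0 1 0>, <0 1 2>, <0 2 0>, <0 2 2>, <2 1 0>, <2 1 2>, <2 2 0>, <2 2 2>}
[PSO] allowed = {<0 0 0>, <0 0 2>, <0 1 0>, <0 1 2>, <0 2 0>, <0 2 2>, <2 0 0>, <2 0 2>, <2 1 0>, <2 1 2>, <2 2 0>, <2 2 2>}
target <0 0 2> ∈ {SC,TSO,PSO}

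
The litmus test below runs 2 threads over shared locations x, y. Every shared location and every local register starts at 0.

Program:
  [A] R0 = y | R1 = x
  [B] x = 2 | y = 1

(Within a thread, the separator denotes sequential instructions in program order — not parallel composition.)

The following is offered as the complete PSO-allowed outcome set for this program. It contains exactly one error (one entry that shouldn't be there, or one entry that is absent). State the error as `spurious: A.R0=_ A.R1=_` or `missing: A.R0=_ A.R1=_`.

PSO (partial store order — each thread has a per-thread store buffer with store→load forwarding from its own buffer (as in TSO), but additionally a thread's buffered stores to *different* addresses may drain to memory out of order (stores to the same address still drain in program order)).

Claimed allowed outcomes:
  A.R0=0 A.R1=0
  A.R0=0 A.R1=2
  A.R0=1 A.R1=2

missing: A.R0=1 A.R1=0

outcome vector order: (A.R0,A.R1)
PSO: 4 outcomes — {<0 0>; <0 2>; <1 0>; <1 2>}
PSO∖claimed = {<1 0>}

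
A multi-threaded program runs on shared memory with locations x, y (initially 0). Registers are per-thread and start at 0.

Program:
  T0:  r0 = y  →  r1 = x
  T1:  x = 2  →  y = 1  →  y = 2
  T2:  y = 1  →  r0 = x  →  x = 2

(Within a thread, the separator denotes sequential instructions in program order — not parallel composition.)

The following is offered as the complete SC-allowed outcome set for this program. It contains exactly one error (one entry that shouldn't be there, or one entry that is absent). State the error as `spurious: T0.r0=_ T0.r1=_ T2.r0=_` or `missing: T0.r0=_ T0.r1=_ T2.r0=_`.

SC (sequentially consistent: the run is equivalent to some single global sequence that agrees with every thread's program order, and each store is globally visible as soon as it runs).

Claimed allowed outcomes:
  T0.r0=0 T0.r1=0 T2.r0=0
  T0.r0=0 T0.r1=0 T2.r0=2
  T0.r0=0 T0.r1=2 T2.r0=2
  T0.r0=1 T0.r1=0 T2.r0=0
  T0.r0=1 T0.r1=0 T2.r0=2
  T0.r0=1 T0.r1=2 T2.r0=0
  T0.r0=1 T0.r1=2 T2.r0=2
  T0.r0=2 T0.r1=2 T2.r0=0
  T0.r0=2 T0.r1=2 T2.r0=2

missing: T0.r0=0 T0.r1=2 T2.r0=0

outcome vector order: (T0.r0,T0.r1,T2.r0)
SC: 10 outcomes — {000 002 020 022 100 102 120 122 220 222}
SC∖claimed = {020}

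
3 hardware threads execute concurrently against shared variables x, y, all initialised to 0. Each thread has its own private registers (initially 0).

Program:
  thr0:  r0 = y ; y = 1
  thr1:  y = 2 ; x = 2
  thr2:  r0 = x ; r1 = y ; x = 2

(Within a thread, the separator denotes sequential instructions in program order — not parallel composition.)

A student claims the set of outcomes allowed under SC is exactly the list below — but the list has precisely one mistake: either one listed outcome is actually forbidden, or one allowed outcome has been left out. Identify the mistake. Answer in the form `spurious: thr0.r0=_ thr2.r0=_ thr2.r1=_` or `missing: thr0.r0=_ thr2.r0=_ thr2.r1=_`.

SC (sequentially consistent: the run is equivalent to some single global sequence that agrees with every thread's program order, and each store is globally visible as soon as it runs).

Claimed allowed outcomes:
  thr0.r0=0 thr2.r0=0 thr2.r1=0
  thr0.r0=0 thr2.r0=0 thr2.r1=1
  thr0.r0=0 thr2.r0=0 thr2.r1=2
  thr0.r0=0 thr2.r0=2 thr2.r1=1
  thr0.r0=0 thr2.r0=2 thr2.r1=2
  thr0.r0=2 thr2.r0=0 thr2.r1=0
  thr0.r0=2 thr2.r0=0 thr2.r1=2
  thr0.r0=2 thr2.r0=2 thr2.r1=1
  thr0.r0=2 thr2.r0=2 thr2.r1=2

outcome vector order: (thr0.r0,thr2.r0,thr2.r1)
under SC → 000; 001; 002; 021; 022; 200; 201; 202; 221; 222
SC∖claimed = {201}

missing: thr0.r0=2 thr2.r0=0 thr2.r1=1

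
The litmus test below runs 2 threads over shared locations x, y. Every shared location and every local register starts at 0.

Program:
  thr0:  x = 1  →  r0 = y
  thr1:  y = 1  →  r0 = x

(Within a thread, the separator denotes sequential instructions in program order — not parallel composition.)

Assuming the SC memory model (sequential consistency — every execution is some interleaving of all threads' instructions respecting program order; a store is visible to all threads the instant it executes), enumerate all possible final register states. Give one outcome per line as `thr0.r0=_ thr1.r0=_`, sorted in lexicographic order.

outcome vector order: (thr0.r0,thr1.r0)
|SC outcomes| = 3

thr0.r0=0 thr1.r0=1
thr0.r0=1 thr1.r0=0
thr0.r0=1 thr1.r0=1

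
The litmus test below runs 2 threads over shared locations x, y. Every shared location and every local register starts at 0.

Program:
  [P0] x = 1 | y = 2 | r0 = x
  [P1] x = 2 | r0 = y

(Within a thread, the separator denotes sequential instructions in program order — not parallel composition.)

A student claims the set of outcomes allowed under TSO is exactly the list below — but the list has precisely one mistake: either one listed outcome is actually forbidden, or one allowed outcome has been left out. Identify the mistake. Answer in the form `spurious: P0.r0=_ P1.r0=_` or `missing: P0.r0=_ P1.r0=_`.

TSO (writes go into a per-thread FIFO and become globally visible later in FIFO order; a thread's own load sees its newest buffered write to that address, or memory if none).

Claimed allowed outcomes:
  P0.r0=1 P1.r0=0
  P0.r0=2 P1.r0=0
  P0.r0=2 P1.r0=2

outcome vector order: (P0.r0,P1.r0)
[TSO] allowed = {1/0; 1/2; 2/0; 2/2}
TSO∖claimed = {1/2}

missing: P0.r0=1 P1.r0=2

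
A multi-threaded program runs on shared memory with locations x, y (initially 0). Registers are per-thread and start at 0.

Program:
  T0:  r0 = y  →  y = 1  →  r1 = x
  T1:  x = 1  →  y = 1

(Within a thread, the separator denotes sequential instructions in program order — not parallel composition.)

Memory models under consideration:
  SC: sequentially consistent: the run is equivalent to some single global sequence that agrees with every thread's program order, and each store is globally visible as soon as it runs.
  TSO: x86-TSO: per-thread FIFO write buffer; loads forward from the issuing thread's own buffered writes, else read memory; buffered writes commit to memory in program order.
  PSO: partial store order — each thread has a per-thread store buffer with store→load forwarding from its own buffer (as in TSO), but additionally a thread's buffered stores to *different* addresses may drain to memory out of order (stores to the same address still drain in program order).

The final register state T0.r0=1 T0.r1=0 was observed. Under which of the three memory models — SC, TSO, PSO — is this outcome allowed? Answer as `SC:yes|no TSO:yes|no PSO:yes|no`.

SC:no TSO:no PSO:yes

outcome vector order: (T0.r0,T0.r1)
SC: 3 outcomes — {(0,0) (0,1) (1,1)}
TSO: 3 outcomes — {(0,0) (0,1) (1,1)}
PSO: 4 outcomes — {(0,0) (0,1) (1,0) (1,1)}
target (1,0) ∈ {PSO}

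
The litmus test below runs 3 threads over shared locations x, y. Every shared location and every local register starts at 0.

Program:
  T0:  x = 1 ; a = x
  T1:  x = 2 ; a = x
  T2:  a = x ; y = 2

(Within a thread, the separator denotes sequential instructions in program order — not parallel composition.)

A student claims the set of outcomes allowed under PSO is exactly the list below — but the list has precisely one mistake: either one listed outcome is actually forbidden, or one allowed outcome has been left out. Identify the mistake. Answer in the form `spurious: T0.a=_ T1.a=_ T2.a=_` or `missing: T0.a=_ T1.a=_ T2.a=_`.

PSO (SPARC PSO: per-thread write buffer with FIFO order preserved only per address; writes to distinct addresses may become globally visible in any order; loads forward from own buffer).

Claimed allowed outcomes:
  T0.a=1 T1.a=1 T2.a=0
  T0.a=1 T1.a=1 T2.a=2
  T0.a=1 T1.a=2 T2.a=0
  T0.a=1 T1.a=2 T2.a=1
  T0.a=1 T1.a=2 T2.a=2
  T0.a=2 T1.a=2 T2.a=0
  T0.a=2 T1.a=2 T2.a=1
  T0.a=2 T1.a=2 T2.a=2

missing: T0.a=1 T1.a=1 T2.a=1

outcome vector order: (T0.a,T1.a,T2.a)
PSO (9): 110; 111; 112; 120; 121; 122; 220; 221; 222
PSO∖claimed = {111}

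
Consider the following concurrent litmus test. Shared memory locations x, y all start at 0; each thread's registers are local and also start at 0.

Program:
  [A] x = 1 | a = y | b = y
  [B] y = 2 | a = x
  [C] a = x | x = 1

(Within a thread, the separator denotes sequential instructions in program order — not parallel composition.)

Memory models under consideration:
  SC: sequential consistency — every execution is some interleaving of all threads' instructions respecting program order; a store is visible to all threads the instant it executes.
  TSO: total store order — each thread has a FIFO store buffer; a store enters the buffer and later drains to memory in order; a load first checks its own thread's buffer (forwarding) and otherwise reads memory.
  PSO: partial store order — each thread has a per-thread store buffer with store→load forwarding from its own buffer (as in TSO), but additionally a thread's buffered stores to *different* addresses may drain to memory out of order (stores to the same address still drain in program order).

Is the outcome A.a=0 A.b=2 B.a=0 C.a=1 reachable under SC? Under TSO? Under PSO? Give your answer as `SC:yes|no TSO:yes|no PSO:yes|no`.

SC:no TSO:yes PSO:yes

outcome vector order: (A.a,A.b,B.a,C.a)
under SC → 0/0/1/0, 0/0/1/1, 0/2/1/0, 0/2/1/1, 2/2/0/0, 2/2/0/1, 2/2/1/0, 2/2/1/1
under TSO → 0/0/0/0, 0/0/0/1, 0/0/1/0, 0/0/1/1, 0/2/0/0, 0/2/0/1, 0/2/1/0, 0/2/1/1, 2/2/0/0, 2/2/0/1, 2/2/1/0, 2/2/1/1
under PSO → 0/0/0/0, 0/0/0/1, 0/0/1/0, 0/0/1/1, 0/2/0/0, 0/2/0/1, 0/2/1/0, 0/2/1/1, 2/2/0/0, 2/2/0/1, 2/2/1/0, 2/2/1/1
target 0/2/0/1 ∈ {TSO,PSO}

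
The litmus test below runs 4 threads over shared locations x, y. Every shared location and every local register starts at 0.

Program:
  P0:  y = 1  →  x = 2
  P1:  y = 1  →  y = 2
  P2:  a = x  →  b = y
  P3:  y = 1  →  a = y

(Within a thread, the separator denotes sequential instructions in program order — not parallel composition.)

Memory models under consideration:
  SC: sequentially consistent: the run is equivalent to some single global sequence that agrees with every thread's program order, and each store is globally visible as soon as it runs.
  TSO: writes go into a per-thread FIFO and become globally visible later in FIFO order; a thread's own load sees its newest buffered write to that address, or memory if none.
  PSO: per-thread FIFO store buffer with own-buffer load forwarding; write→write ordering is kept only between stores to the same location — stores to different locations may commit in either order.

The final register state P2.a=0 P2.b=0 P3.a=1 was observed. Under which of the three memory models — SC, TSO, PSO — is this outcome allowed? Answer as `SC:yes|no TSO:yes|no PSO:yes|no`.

SC:yes TSO:yes PSO:yes

outcome vector order: (P2.a,P2.b,P3.a)
under SC → <0 0 1> <0 0 2> <0 1 1> <0 1 2> <0 2 1> <0 2 2> <2 1 1> <2 1 2> <2 2 1> <2 2 2>
under TSO → <0 0 1> <0 0 2> <0 1 1> <0 1 2> <0 2 1> <0 2 2> <2 1 1> <2 1 2> <2 2 1> <2 2 2>
under PSO → <0 0 1> <0 0 2> <0 1 1> <0 1 2> <0 2 1> <0 2 2> <2 0 1> <2 0 2> <2 1 1> <2 1 2> <2 2 1> <2 2 2>
target <0 0 1> ∈ {SC,TSO,PSO}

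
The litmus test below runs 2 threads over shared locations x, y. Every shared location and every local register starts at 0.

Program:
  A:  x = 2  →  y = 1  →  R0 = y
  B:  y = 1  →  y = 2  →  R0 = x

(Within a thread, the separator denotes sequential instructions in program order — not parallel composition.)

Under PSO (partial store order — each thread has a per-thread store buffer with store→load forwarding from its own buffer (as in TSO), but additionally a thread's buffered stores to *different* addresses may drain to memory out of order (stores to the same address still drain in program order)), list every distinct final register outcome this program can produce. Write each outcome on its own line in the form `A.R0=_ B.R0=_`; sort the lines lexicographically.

A.R0=1 B.R0=0
A.R0=1 B.R0=2
A.R0=2 B.R0=0
A.R0=2 B.R0=2

outcome vector order: (A.R0,B.R0)
|PSO outcomes| = 4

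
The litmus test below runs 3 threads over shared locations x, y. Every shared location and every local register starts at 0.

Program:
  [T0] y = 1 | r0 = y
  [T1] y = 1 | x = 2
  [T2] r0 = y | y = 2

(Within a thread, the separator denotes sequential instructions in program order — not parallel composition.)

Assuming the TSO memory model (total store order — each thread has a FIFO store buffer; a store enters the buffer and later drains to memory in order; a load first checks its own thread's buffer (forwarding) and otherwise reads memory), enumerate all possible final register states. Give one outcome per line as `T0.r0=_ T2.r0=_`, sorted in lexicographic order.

T0.r0=1 T2.r0=0
T0.r0=1 T2.r0=1
T0.r0=2 T2.r0=0
T0.r0=2 T2.r0=1

outcome vector order: (T0.r0,T2.r0)
|TSO outcomes| = 4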